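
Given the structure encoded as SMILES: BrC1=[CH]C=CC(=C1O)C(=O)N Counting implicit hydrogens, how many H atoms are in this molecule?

6

Walk through each heavy atom and fill implicit hydrogens from standard valence (C 4, N 3, O 2, S 2, halogen 1):
  atom 1: Br (halogen, monovalent) → 0 H
  atom 2: C, bond orders sum to 4 (valence 4) → 0 H
  atom 3: C with explicit H count 1
  atom 4: C, bond orders sum to 3 (valence 4) → 1 H
  atom 5: C, bond orders sum to 3 (valence 4) → 1 H
  atom 6: C, bond orders sum to 4 (valence 4) → 0 H
  atom 7: C, bond orders sum to 4 (valence 4) → 0 H
  atom 8: O, bond orders sum to 1 (valence 2) → 1 H
  atom 9: C, bond orders sum to 4 (valence 4) → 0 H
  atom 10: O, bond orders sum to 2 (valence 2) → 0 H
  atom 11: N, bond orders sum to 1 (valence 3) → 2 H
Total hydrogens: 6.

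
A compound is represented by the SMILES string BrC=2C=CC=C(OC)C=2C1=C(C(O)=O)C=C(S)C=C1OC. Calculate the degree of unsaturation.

Molecular formula: C15H13BrO4S.
DoU = (2C + 2 + N − H − X) / 2, where X is the halogen count and O/S are ignored.
    = (2·15 + 2 + 0 − 13 − 1) / 2 = 18 / 2 = 9.

9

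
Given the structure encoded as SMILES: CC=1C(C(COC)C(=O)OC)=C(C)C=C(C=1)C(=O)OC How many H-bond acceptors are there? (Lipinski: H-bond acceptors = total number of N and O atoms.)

5

N atoms: 0; O atoms: 5.
Lipinski HBA = 0 + 5 = 5.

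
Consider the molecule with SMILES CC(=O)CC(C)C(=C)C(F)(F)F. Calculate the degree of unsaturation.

Molecular formula: C8H11F3O.
DoU = (2C + 2 + N − H − X) / 2, where X is the halogen count and O/S are ignored.
    = (2·8 + 2 + 0 − 11 − 3) / 2 = 4 / 2 = 2.

2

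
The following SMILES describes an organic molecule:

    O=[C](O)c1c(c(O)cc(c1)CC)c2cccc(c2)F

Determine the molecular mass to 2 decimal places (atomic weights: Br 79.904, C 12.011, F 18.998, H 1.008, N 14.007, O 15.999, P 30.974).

First, the molecular formula is C15H13FO3 (counting implicit H from valence).
  C: 15 × 12.011 = 180.165
  F: 1 × 18.998 = 18.998
  H: 13 × 1.008 = 13.104
  O: 3 × 15.999 = 47.997
Sum: 15×12.011 + 1×18.998 + 13×1.008 + 3×15.999 = 260.264 → 260.26 g/mol.

260.26 g/mol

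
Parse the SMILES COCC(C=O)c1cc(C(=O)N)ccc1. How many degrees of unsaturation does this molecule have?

Molecular formula: C11H13NO3.
DoU = (2C + 2 + N − H − X) / 2, where X is the halogen count and O/S are ignored.
    = (2·11 + 2 + 1 − 13 − 0) / 2 = 12 / 2 = 6.

6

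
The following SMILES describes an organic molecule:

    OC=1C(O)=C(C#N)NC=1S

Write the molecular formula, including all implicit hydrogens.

C5H4N2O2S

Walk through each heavy atom and fill implicit hydrogens from standard valence (C 4, N 3, O 2, S 2, halogen 1):
  atom 1: O, bond orders sum to 1 (valence 2) → 1 H
  atom 2: C, bond orders sum to 4 (valence 4) → 0 H
  atom 3: C, bond orders sum to 4 (valence 4) → 0 H
  atom 4: O, bond orders sum to 1 (valence 2) → 1 H
  atom 5: C, bond orders sum to 4 (valence 4) → 0 H
  atom 6: C, bond orders sum to 4 (valence 4) → 0 H
  atom 7: N, bond orders sum to 3 (valence 3) → 0 H
  atom 8: N, bond orders sum to 2 (valence 3) → 1 H
  atom 9: C, bond orders sum to 4 (valence 4) → 0 H
  atom 10: S, bond orders sum to 1 (valence 2) → 1 H
Totals → C:5, H:4, N:2, O:2, S:1.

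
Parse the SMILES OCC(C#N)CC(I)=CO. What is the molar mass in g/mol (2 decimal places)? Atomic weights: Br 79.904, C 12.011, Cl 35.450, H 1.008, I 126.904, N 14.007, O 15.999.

First, the molecular formula is C6H8INO2 (counting implicit H from valence).
  C: 6 × 12.011 = 72.066
  H: 8 × 1.008 = 8.064
  I: 1 × 126.904 = 126.904
  N: 1 × 14.007 = 14.007
  O: 2 × 15.999 = 31.998
Sum: 6×12.011 + 8×1.008 + 1×126.904 + 1×14.007 + 2×15.999 = 253.039 → 253.04 g/mol.

253.04 g/mol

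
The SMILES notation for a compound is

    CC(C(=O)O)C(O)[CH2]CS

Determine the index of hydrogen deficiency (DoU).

Molecular formula: C6H12O3S.
DoU = (2C + 2 + N − H − X) / 2, where X is the halogen count and O/S are ignored.
    = (2·6 + 2 + 0 − 12 − 0) / 2 = 2 / 2 = 1.

1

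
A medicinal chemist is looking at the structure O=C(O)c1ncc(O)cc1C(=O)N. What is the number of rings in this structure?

In SMILES, each pair of matching ring-closure digits denotes one ring-closing bond; the number of such bonds equals the number of independent rings.
Ring-closure bonds here: 1.

1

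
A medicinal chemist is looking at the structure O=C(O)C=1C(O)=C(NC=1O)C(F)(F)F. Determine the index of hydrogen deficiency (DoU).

Molecular formula: C6H4F3NO4.
DoU = (2C + 2 + N − H − X) / 2, where X is the halogen count and O/S are ignored.
    = (2·6 + 2 + 1 − 4 − 3) / 2 = 8 / 2 = 4.

4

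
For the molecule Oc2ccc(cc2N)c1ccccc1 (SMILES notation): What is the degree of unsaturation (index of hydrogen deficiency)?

8

Molecular formula: C12H11NO.
DoU = (2C + 2 + N − H − X) / 2, where X is the halogen count and O/S are ignored.
    = (2·12 + 2 + 1 − 11 − 0) / 2 = 16 / 2 = 8.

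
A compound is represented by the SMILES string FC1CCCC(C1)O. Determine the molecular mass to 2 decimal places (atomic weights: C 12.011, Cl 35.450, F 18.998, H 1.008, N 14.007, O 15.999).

118.15 g/mol

First, the molecular formula is C6H11FO (counting implicit H from valence).
  C: 6 × 12.011 = 72.066
  F: 1 × 18.998 = 18.998
  H: 11 × 1.008 = 11.088
  O: 1 × 15.999 = 15.999
Sum: 6×12.011 + 1×18.998 + 11×1.008 + 1×15.999 = 118.151 → 118.15 g/mol.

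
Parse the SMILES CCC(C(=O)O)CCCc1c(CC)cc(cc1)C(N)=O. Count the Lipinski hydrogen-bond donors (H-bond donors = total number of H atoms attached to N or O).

Donors: find every N or O and count the H atoms it carries.
  atom 5 (O): bond orders sum to 2 → 0 H
  atom 6 (O): bond orders sum to 1 → 1 H
  atom 19 (N): bond orders sum to 1 → 2 H
  atom 20 (O): bond orders sum to 2 → 0 H
Lipinski HBD = 3.

3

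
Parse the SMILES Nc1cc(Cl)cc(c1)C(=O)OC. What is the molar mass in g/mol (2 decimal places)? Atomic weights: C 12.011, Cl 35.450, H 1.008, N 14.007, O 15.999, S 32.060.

First, the molecular formula is C8H8ClNO2 (counting implicit H from valence).
  C: 8 × 12.011 = 96.088
  Cl: 1 × 35.450 = 35.450
  H: 8 × 1.008 = 8.064
  N: 1 × 14.007 = 14.007
  O: 2 × 15.999 = 31.998
Sum: 8×12.011 + 1×35.450 + 8×1.008 + 1×14.007 + 2×15.999 = 185.607 → 185.61 g/mol.

185.61 g/mol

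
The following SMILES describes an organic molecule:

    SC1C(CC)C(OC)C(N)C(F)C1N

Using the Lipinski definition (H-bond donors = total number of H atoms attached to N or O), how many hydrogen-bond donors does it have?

4

Donors: find every N or O and count the H atoms it carries.
  atom 7 (O): bond orders sum to 2 → 0 H
  atom 10 (N): bond orders sum to 1 → 2 H
  atom 14 (N): bond orders sum to 1 → 2 H
Lipinski HBD = 4.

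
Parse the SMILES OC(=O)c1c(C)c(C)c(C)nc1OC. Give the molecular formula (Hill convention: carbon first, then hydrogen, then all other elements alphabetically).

C10H13NO3

Walk through each heavy atom and fill implicit hydrogens from standard valence (C 4, N 3, O 2, S 2, halogen 1); for lowercase aromatic atoms, an aromatic c carries 1 H when it has two neighbours and 0 H with three, and aromatic n carries 0 H:
  atom 1: O, bond orders sum to 1 (valence 2) → 1 H
  atom 2: C, bond orders sum to 4 (valence 4) → 0 H
  atom 3: O, bond orders sum to 2 (valence 2) → 0 H
  atom 4: aromatic c, 3 neighbours → 0 H
  atom 5: aromatic c, 3 neighbours → 0 H
  atom 6: C, bond orders sum to 1 (valence 4) → 3 H
  atom 7: aromatic c, 3 neighbours → 0 H
  atom 8: C, bond orders sum to 1 (valence 4) → 3 H
  atom 9: aromatic c, 3 neighbours → 0 H
  atom 10: C, bond orders sum to 1 (valence 4) → 3 H
  atom 11: aromatic n, 2 neighbours → 0 H
  atom 12: aromatic c, 3 neighbours → 0 H
  atom 13: O, bond orders sum to 2 (valence 2) → 0 H
  atom 14: C, bond orders sum to 1 (valence 4) → 3 H
Totals → C:10, H:13, N:1, O:3.
In Hill order: C10H13NO3.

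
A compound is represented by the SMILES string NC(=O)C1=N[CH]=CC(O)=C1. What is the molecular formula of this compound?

Walk through each heavy atom and fill implicit hydrogens from standard valence (C 4, N 3, O 2, S 2, halogen 1):
  atom 1: N, bond orders sum to 1 (valence 3) → 2 H
  atom 2: C, bond orders sum to 4 (valence 4) → 0 H
  atom 3: O, bond orders sum to 2 (valence 2) → 0 H
  atom 4: C, bond orders sum to 4 (valence 4) → 0 H
  atom 5: N, bond orders sum to 3 (valence 3) → 0 H
  atom 6: C with explicit H count 1
  atom 7: C, bond orders sum to 3 (valence 4) → 1 H
  atom 8: C, bond orders sum to 4 (valence 4) → 0 H
  atom 9: O, bond orders sum to 1 (valence 2) → 1 H
  atom 10: C, bond orders sum to 3 (valence 4) → 1 H
Totals → C:6, H:6, N:2, O:2.

C6H6N2O2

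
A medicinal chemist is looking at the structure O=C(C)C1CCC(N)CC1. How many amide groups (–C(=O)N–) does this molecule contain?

0

Scan the SMILES for the amide motif — none present.
Groups that are present: 1 ketone, 1 primary amine.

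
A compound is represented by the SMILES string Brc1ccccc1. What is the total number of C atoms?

Count every carbon token in the SMILES (each C, including those in ring-closure positions and inside branches).
Carbon count: 6.

6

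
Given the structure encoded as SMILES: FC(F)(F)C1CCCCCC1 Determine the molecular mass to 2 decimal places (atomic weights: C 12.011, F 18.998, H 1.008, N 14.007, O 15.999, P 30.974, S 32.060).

First, the molecular formula is C8H13F3 (counting implicit H from valence).
  C: 8 × 12.011 = 96.088
  F: 3 × 18.998 = 56.994
  H: 13 × 1.008 = 13.104
Sum: 8×12.011 + 3×18.998 + 13×1.008 = 166.186 → 166.19 g/mol.

166.19 g/mol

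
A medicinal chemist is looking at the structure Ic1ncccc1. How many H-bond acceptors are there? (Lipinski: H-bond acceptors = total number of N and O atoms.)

1

N atoms: 1; O atoms: 0.
Lipinski HBA = 1 + 0 = 1.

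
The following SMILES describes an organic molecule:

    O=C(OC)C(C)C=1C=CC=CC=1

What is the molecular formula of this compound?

C10H12O2

Walk through each heavy atom and fill implicit hydrogens from standard valence (C 4, N 3, O 2, S 2, halogen 1):
  atom 1: O, bond orders sum to 2 (valence 2) → 0 H
  atom 2: C, bond orders sum to 4 (valence 4) → 0 H
  atom 3: O, bond orders sum to 2 (valence 2) → 0 H
  atom 4: C, bond orders sum to 1 (valence 4) → 3 H
  atom 5: C, bond orders sum to 3 (valence 4) → 1 H
  atom 6: C, bond orders sum to 1 (valence 4) → 3 H
  atom 7: C, bond orders sum to 4 (valence 4) → 0 H
  atom 8: C, bond orders sum to 3 (valence 4) → 1 H
  atom 9: C, bond orders sum to 3 (valence 4) → 1 H
  atom 10: C, bond orders sum to 3 (valence 4) → 1 H
  atom 11: C, bond orders sum to 3 (valence 4) → 1 H
  atom 12: C, bond orders sum to 3 (valence 4) → 1 H
Totals → C:10, H:12, O:2.
In Hill order: C10H12O2.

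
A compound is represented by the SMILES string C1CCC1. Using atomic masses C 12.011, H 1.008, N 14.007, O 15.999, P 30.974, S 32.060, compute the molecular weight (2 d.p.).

56.11 g/mol

First, the molecular formula is C4H8 (counting implicit H from valence).
  C: 4 × 12.011 = 48.044
  H: 8 × 1.008 = 8.064
Sum: 4×12.011 + 8×1.008 = 56.108 → 56.11 g/mol.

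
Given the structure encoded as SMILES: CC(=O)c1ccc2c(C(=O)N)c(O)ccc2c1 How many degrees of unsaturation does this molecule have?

9

Molecular formula: C13H11NO3.
DoU = (2C + 2 + N − H − X) / 2, where X is the halogen count and O/S are ignored.
    = (2·13 + 2 + 1 − 11 − 0) / 2 = 18 / 2 = 9.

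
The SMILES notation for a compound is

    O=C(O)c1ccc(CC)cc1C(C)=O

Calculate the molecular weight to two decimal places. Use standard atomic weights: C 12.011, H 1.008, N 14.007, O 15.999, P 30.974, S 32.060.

192.21 g/mol

First, the molecular formula is C11H12O3 (counting implicit H from valence).
  C: 11 × 12.011 = 132.121
  H: 12 × 1.008 = 12.096
  O: 3 × 15.999 = 47.997
Sum: 11×12.011 + 12×1.008 + 3×15.999 = 192.214 → 192.21 g/mol.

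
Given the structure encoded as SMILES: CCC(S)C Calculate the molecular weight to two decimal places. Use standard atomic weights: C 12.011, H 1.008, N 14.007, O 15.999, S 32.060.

First, the molecular formula is C4H10S (counting implicit H from valence).
  C: 4 × 12.011 = 48.044
  H: 10 × 1.008 = 10.080
  S: 1 × 32.060 = 32.060
Sum: 4×12.011 + 10×1.008 + 1×32.060 = 90.184 → 90.18 g/mol.

90.18 g/mol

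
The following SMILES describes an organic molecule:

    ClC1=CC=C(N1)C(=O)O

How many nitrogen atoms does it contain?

Scan the SMILES for N atoms (remember two-letter symbols like Cl and Br are single atoms).
Nitrogen count: 1.

1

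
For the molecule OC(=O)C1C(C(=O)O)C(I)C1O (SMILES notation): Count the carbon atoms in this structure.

6

Count every carbon token in the SMILES (each C, including those in ring-closure positions and inside branches).
Carbon count: 6.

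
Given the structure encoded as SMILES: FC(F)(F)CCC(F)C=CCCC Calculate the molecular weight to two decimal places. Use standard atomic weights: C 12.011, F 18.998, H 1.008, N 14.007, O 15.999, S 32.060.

First, the molecular formula is C9H14F4 (counting implicit H from valence).
  C: 9 × 12.011 = 108.099
  F: 4 × 18.998 = 75.992
  H: 14 × 1.008 = 14.112
Sum: 9×12.011 + 4×18.998 + 14×1.008 = 198.203 → 198.20 g/mol.

198.20 g/mol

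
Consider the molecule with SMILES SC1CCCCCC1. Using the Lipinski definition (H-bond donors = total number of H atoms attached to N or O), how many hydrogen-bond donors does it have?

0

Donors: find every N or O and count the H atoms it carries.
  (no N or O atoms present)
Lipinski HBD = 0.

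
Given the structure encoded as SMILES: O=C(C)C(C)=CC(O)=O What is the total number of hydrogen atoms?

Walk through each heavy atom and fill implicit hydrogens from standard valence (C 4, N 3, O 2, S 2, halogen 1):
  atom 1: O, bond orders sum to 2 (valence 2) → 0 H
  atom 2: C, bond orders sum to 4 (valence 4) → 0 H
  atom 3: C, bond orders sum to 1 (valence 4) → 3 H
  atom 4: C, bond orders sum to 4 (valence 4) → 0 H
  atom 5: C, bond orders sum to 1 (valence 4) → 3 H
  atom 6: C, bond orders sum to 3 (valence 4) → 1 H
  atom 7: C, bond orders sum to 4 (valence 4) → 0 H
  atom 8: O, bond orders sum to 1 (valence 2) → 1 H
  atom 9: O, bond orders sum to 2 (valence 2) → 0 H
Total hydrogens: 8.

8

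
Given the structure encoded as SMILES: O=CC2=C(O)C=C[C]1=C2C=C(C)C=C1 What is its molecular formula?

Walk through each heavy atom and fill implicit hydrogens from standard valence (C 4, N 3, O 2, S 2, halogen 1):
  atom 1: O, bond orders sum to 2 (valence 2) → 0 H
  atom 2: C, bond orders sum to 3 (valence 4) → 1 H
  atom 3: C, bond orders sum to 4 (valence 4) → 0 H
  atom 4: C, bond orders sum to 4 (valence 4) → 0 H
  atom 5: O, bond orders sum to 1 (valence 2) → 1 H
  atom 6: C, bond orders sum to 3 (valence 4) → 1 H
  atom 7: C, bond orders sum to 3 (valence 4) → 1 H
  atom 8: C with explicit H count 0
  atom 9: C, bond orders sum to 4 (valence 4) → 0 H
  atom 10: C, bond orders sum to 3 (valence 4) → 1 H
  atom 11: C, bond orders sum to 4 (valence 4) → 0 H
  atom 12: C, bond orders sum to 1 (valence 4) → 3 H
  atom 13: C, bond orders sum to 3 (valence 4) → 1 H
  atom 14: C, bond orders sum to 3 (valence 4) → 1 H
Totals → C:12, H:10, O:2.
In Hill order: C12H10O2.

C12H10O2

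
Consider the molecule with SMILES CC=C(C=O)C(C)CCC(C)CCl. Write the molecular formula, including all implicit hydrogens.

C11H19ClO

Walk through each heavy atom and fill implicit hydrogens from standard valence (C 4, N 3, O 2, S 2, halogen 1):
  atom 1: C, bond orders sum to 1 (valence 4) → 3 H
  atom 2: C, bond orders sum to 3 (valence 4) → 1 H
  atom 3: C, bond orders sum to 4 (valence 4) → 0 H
  atom 4: C, bond orders sum to 3 (valence 4) → 1 H
  atom 5: O, bond orders sum to 2 (valence 2) → 0 H
  atom 6: C, bond orders sum to 3 (valence 4) → 1 H
  atom 7: C, bond orders sum to 1 (valence 4) → 3 H
  atom 8: C, bond orders sum to 2 (valence 4) → 2 H
  atom 9: C, bond orders sum to 2 (valence 4) → 2 H
  atom 10: C, bond orders sum to 3 (valence 4) → 1 H
  atom 11: C, bond orders sum to 1 (valence 4) → 3 H
  atom 12: C, bond orders sum to 2 (valence 4) → 2 H
  atom 13: Cl (halogen, monovalent) → 0 H
Totals → C:11, H:19, Cl:1, O:1.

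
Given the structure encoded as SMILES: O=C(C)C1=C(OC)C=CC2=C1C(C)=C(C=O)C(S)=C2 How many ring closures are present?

In SMILES, each pair of matching ring-closure digits denotes one ring-closing bond; the number of such bonds equals the number of independent rings.
Ring-closure bonds here: 2.

2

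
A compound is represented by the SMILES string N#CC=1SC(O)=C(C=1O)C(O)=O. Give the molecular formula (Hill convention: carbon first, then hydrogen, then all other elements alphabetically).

C6H3NO4S

Walk through each heavy atom and fill implicit hydrogens from standard valence (C 4, N 3, O 2, S 2, halogen 1):
  atom 1: N, bond orders sum to 3 (valence 3) → 0 H
  atom 2: C, bond orders sum to 4 (valence 4) → 0 H
  atom 3: C, bond orders sum to 4 (valence 4) → 0 H
  atom 4: S, bond orders sum to 2 (valence 2) → 0 H
  atom 5: C, bond orders sum to 4 (valence 4) → 0 H
  atom 6: O, bond orders sum to 1 (valence 2) → 1 H
  atom 7: C, bond orders sum to 4 (valence 4) → 0 H
  atom 8: C, bond orders sum to 4 (valence 4) → 0 H
  atom 9: O, bond orders sum to 1 (valence 2) → 1 H
  atom 10: C, bond orders sum to 4 (valence 4) → 0 H
  atom 11: O, bond orders sum to 1 (valence 2) → 1 H
  atom 12: O, bond orders sum to 2 (valence 2) → 0 H
Totals → C:6, H:3, N:1, O:4, S:1.
In Hill order: C6H3NO4S.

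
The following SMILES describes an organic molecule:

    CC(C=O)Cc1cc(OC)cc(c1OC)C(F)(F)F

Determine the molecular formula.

Walk through each heavy atom and fill implicit hydrogens from standard valence (C 4, N 3, O 2, S 2, halogen 1); for lowercase aromatic atoms, an aromatic c carries 1 H when it has two neighbours and 0 H with three, and aromatic n carries 0 H:
  atom 1: C, bond orders sum to 1 (valence 4) → 3 H
  atom 2: C, bond orders sum to 3 (valence 4) → 1 H
  atom 3: C, bond orders sum to 3 (valence 4) → 1 H
  atom 4: O, bond orders sum to 2 (valence 2) → 0 H
  atom 5: C, bond orders sum to 2 (valence 4) → 2 H
  atom 6: aromatic c, 3 neighbours → 0 H
  atom 7: aromatic c, 2 neighbours → 1 H
  atom 8: aromatic c, 3 neighbours → 0 H
  atom 9: O, bond orders sum to 2 (valence 2) → 0 H
  atom 10: C, bond orders sum to 1 (valence 4) → 3 H
  atom 11: aromatic c, 2 neighbours → 1 H
  atom 12: aromatic c, 3 neighbours → 0 H
  atom 13: aromatic c, 3 neighbours → 0 H
  atom 14: O, bond orders sum to 2 (valence 2) → 0 H
  atom 15: C, bond orders sum to 1 (valence 4) → 3 H
  atom 16: C, bond orders sum to 4 (valence 4) → 0 H
  atom 17: F (halogen, monovalent) → 0 H
  atom 18: F (halogen, monovalent) → 0 H
  atom 19: F (halogen, monovalent) → 0 H
Totals → C:13, H:15, F:3, O:3.

C13H15F3O3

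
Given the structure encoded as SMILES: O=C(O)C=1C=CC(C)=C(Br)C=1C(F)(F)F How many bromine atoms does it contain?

Scan the SMILES for Br atoms (remember two-letter symbols like Cl and Br are single atoms).
Bromine count: 1.

1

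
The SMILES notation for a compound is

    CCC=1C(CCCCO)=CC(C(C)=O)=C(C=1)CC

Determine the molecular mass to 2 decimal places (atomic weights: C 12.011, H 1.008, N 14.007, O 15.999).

248.37 g/mol

First, the molecular formula is C16H24O2 (counting implicit H from valence).
  C: 16 × 12.011 = 192.176
  H: 24 × 1.008 = 24.192
  O: 2 × 15.999 = 31.998
Sum: 16×12.011 + 24×1.008 + 2×15.999 = 248.366 → 248.37 g/mol.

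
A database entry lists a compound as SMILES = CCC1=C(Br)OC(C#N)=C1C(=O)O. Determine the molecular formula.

C8H6BrNO3

Walk through each heavy atom and fill implicit hydrogens from standard valence (C 4, N 3, O 2, S 2, halogen 1):
  atom 1: C, bond orders sum to 1 (valence 4) → 3 H
  atom 2: C, bond orders sum to 2 (valence 4) → 2 H
  atom 3: C, bond orders sum to 4 (valence 4) → 0 H
  atom 4: C, bond orders sum to 4 (valence 4) → 0 H
  atom 5: Br (halogen, monovalent) → 0 H
  atom 6: O, bond orders sum to 2 (valence 2) → 0 H
  atom 7: C, bond orders sum to 4 (valence 4) → 0 H
  atom 8: C, bond orders sum to 4 (valence 4) → 0 H
  atom 9: N, bond orders sum to 3 (valence 3) → 0 H
  atom 10: C, bond orders sum to 4 (valence 4) → 0 H
  atom 11: C, bond orders sum to 4 (valence 4) → 0 H
  atom 12: O, bond orders sum to 2 (valence 2) → 0 H
  atom 13: O, bond orders sum to 1 (valence 2) → 1 H
Totals → C:8, H:6, Br:1, N:1, O:3.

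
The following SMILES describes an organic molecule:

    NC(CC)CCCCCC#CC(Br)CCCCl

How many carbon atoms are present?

Count every carbon token in the SMILES (each C, including those in ring-closure positions and inside branches).
Carbon count: 14.

14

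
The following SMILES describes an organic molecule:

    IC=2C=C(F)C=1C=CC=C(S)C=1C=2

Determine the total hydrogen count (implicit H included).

6

Walk through each heavy atom and fill implicit hydrogens from standard valence (C 4, N 3, O 2, S 2, halogen 1):
  atom 1: I (halogen, monovalent) → 0 H
  atom 2: C, bond orders sum to 4 (valence 4) → 0 H
  atom 3: C, bond orders sum to 3 (valence 4) → 1 H
  atom 4: C, bond orders sum to 4 (valence 4) → 0 H
  atom 5: F (halogen, monovalent) → 0 H
  atom 6: C, bond orders sum to 4 (valence 4) → 0 H
  atom 7: C, bond orders sum to 3 (valence 4) → 1 H
  atom 8: C, bond orders sum to 3 (valence 4) → 1 H
  atom 9: C, bond orders sum to 3 (valence 4) → 1 H
  atom 10: C, bond orders sum to 4 (valence 4) → 0 H
  atom 11: S, bond orders sum to 1 (valence 2) → 1 H
  atom 12: C, bond orders sum to 4 (valence 4) → 0 H
  atom 13: C, bond orders sum to 3 (valence 4) → 1 H
Total hydrogens: 6.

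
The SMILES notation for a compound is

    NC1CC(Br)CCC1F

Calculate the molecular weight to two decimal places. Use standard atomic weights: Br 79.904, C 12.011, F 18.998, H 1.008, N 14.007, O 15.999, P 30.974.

196.06 g/mol

First, the molecular formula is C6H11BrFN (counting implicit H from valence).
  Br: 1 × 79.904 = 79.904
  C: 6 × 12.011 = 72.066
  F: 1 × 18.998 = 18.998
  H: 11 × 1.008 = 11.088
  N: 1 × 14.007 = 14.007
Sum: 1×79.904 + 6×12.011 + 1×18.998 + 11×1.008 + 1×14.007 = 196.063 → 196.06 g/mol.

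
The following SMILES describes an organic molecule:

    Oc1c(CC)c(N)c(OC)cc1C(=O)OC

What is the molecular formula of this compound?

Walk through each heavy atom and fill implicit hydrogens from standard valence (C 4, N 3, O 2, S 2, halogen 1); for lowercase aromatic atoms, an aromatic c carries 1 H when it has two neighbours and 0 H with three, and aromatic n carries 0 H:
  atom 1: O, bond orders sum to 1 (valence 2) → 1 H
  atom 2: aromatic c, 3 neighbours → 0 H
  atom 3: aromatic c, 3 neighbours → 0 H
  atom 4: C, bond orders sum to 2 (valence 4) → 2 H
  atom 5: C, bond orders sum to 1 (valence 4) → 3 H
  atom 6: aromatic c, 3 neighbours → 0 H
  atom 7: N, bond orders sum to 1 (valence 3) → 2 H
  atom 8: aromatic c, 3 neighbours → 0 H
  atom 9: O, bond orders sum to 2 (valence 2) → 0 H
  atom 10: C, bond orders sum to 1 (valence 4) → 3 H
  atom 11: aromatic c, 2 neighbours → 1 H
  atom 12: aromatic c, 3 neighbours → 0 H
  atom 13: C, bond orders sum to 4 (valence 4) → 0 H
  atom 14: O, bond orders sum to 2 (valence 2) → 0 H
  atom 15: O, bond orders sum to 2 (valence 2) → 0 H
  atom 16: C, bond orders sum to 1 (valence 4) → 3 H
Totals → C:11, H:15, N:1, O:4.
In Hill order: C11H15NO4.

C11H15NO4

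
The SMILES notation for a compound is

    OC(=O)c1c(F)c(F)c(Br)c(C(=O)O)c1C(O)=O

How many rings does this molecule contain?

1

In SMILES, each pair of matching ring-closure digits denotes one ring-closing bond; the number of such bonds equals the number of independent rings.
Ring-closure bonds here: 1.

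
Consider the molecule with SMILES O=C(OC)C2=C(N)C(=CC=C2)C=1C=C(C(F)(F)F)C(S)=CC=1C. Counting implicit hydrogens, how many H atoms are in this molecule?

14

Walk through each heavy atom and fill implicit hydrogens from standard valence (C 4, N 3, O 2, S 2, halogen 1):
  atom 1: O, bond orders sum to 2 (valence 2) → 0 H
  atom 2: C, bond orders sum to 4 (valence 4) → 0 H
  atom 3: O, bond orders sum to 2 (valence 2) → 0 H
  atom 4: C, bond orders sum to 1 (valence 4) → 3 H
  atom 5: C, bond orders sum to 4 (valence 4) → 0 H
  atom 6: C, bond orders sum to 4 (valence 4) → 0 H
  atom 7: N, bond orders sum to 1 (valence 3) → 2 H
  atom 8: C, bond orders sum to 4 (valence 4) → 0 H
  atom 9: C, bond orders sum to 3 (valence 4) → 1 H
  atom 10: C, bond orders sum to 3 (valence 4) → 1 H
  atom 11: C, bond orders sum to 3 (valence 4) → 1 H
  atom 12: C, bond orders sum to 4 (valence 4) → 0 H
  atom 13: C, bond orders sum to 3 (valence 4) → 1 H
  atom 14: C, bond orders sum to 4 (valence 4) → 0 H
  atom 15: C, bond orders sum to 4 (valence 4) → 0 H
  atom 16: F (halogen, monovalent) → 0 H
  atom 17: F (halogen, monovalent) → 0 H
  atom 18: F (halogen, monovalent) → 0 H
  atom 19: C, bond orders sum to 4 (valence 4) → 0 H
  atom 20: S, bond orders sum to 1 (valence 2) → 1 H
  atom 21: C, bond orders sum to 3 (valence 4) → 1 H
  atom 22: C, bond orders sum to 4 (valence 4) → 0 H
  atom 23: C, bond orders sum to 1 (valence 4) → 3 H
Total hydrogens: 14.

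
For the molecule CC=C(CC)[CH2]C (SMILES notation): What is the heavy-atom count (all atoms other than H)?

7

Every atom symbol written in the SMILES (organic subset) is one heavy atom; implicit H are not written.
Heavy atoms by element → C:7.
Total: 7.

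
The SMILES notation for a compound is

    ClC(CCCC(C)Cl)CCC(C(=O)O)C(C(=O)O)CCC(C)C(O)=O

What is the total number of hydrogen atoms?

Walk through each heavy atom and fill implicit hydrogens from standard valence (C 4, N 3, O 2, S 2, halogen 1):
  atom 1: Cl (halogen, monovalent) → 0 H
  atom 2: C, bond orders sum to 3 (valence 4) → 1 H
  atom 3: C, bond orders sum to 2 (valence 4) → 2 H
  atom 4: C, bond orders sum to 2 (valence 4) → 2 H
  atom 5: C, bond orders sum to 2 (valence 4) → 2 H
  atom 6: C, bond orders sum to 3 (valence 4) → 1 H
  atom 7: C, bond orders sum to 1 (valence 4) → 3 H
  atom 8: Cl (halogen, monovalent) → 0 H
  atom 9: C, bond orders sum to 2 (valence 4) → 2 H
  atom 10: C, bond orders sum to 2 (valence 4) → 2 H
  atom 11: C, bond orders sum to 3 (valence 4) → 1 H
  atom 12: C, bond orders sum to 4 (valence 4) → 0 H
  atom 13: O, bond orders sum to 2 (valence 2) → 0 H
  atom 14: O, bond orders sum to 1 (valence 2) → 1 H
  atom 15: C, bond orders sum to 3 (valence 4) → 1 H
  atom 16: C, bond orders sum to 4 (valence 4) → 0 H
  atom 17: O, bond orders sum to 2 (valence 2) → 0 H
  atom 18: O, bond orders sum to 1 (valence 2) → 1 H
  atom 19: C, bond orders sum to 2 (valence 4) → 2 H
  atom 20: C, bond orders sum to 2 (valence 4) → 2 H
  atom 21: C, bond orders sum to 3 (valence 4) → 1 H
  atom 22: C, bond orders sum to 1 (valence 4) → 3 H
  atom 23: C, bond orders sum to 4 (valence 4) → 0 H
  atom 24: O, bond orders sum to 1 (valence 2) → 1 H
  atom 25: O, bond orders sum to 2 (valence 2) → 0 H
Total hydrogens: 28.

28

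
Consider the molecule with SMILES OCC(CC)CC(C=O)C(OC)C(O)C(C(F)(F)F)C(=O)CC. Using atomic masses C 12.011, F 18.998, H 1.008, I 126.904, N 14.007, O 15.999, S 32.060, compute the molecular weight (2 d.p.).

342.35 g/mol

First, the molecular formula is C15H25F3O5 (counting implicit H from valence).
  C: 15 × 12.011 = 180.165
  F: 3 × 18.998 = 56.994
  H: 25 × 1.008 = 25.200
  O: 5 × 15.999 = 79.995
Sum: 15×12.011 + 3×18.998 + 25×1.008 + 5×15.999 = 342.354 → 342.35 g/mol.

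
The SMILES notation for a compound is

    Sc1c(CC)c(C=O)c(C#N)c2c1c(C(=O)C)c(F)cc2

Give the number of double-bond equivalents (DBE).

Molecular formula: C16H12FNO2S.
DoU = (2C + 2 + N − H − X) / 2, where X is the halogen count and O/S are ignored.
    = (2·16 + 2 + 1 − 12 − 1) / 2 = 22 / 2 = 11.

11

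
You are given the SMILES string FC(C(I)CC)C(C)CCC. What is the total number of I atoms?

Scan the SMILES for I atoms (remember two-letter symbols like Cl and Br are single atoms).
Iodine count: 1.

1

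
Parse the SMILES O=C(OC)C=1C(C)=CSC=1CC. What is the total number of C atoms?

9

Count every carbon token in the SMILES (each C, including those in ring-closure positions and inside branches).
Carbon count: 9.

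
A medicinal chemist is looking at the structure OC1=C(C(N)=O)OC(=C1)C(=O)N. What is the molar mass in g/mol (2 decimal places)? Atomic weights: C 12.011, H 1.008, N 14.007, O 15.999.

First, the molecular formula is C6H6N2O4 (counting implicit H from valence).
  C: 6 × 12.011 = 72.066
  H: 6 × 1.008 = 6.048
  N: 2 × 14.007 = 28.014
  O: 4 × 15.999 = 63.996
Sum: 6×12.011 + 6×1.008 + 2×14.007 + 4×15.999 = 170.124 → 170.12 g/mol.

170.12 g/mol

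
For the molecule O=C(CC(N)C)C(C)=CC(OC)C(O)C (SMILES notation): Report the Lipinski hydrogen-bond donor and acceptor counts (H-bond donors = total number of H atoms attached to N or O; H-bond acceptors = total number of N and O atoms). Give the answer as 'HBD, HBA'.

Donors: find every N or O and count the H atoms it carries.
  atom 1 (O): bond orders sum to 2 → 0 H
  atom 5 (N): bond orders sum to 1 → 2 H
  atom 11 (O): bond orders sum to 2 → 0 H
  atom 14 (O): bond orders sum to 1 → 1 H
Lipinski HBD = 3.
Acceptors: N atoms = 1, O atoms = 3 → HBA = 4.

3, 4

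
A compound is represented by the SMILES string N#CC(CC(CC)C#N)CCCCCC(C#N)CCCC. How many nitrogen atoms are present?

Scan the SMILES for N atoms (remember two-letter symbols like Cl and Br are single atoms).
Nitrogen count: 3.

3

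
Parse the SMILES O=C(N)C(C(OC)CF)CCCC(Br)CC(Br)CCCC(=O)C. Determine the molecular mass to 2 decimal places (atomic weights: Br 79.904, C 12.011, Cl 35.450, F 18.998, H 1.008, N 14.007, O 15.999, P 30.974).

First, the molecular formula is C16H28Br2FNO3 (counting implicit H from valence).
  Br: 2 × 79.904 = 159.808
  C: 16 × 12.011 = 192.176
  F: 1 × 18.998 = 18.998
  H: 28 × 1.008 = 28.224
  N: 1 × 14.007 = 14.007
  O: 3 × 15.999 = 47.997
Sum: 2×79.904 + 16×12.011 + 1×18.998 + 28×1.008 + 1×14.007 + 3×15.999 = 461.210 → 461.21 g/mol.

461.21 g/mol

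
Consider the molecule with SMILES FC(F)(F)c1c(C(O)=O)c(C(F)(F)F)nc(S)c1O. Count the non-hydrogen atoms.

Every atom symbol written in the SMILES (organic subset) is one heavy atom; implicit H are not written.
Heavy atoms by element → C:8, F:6, N:1, O:3, S:1.
Total: 19.

19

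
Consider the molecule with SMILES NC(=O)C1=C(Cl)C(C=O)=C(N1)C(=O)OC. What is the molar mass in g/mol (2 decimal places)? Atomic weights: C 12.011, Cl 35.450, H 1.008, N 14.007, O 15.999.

First, the molecular formula is C8H7ClN2O4 (counting implicit H from valence).
  C: 8 × 12.011 = 96.088
  Cl: 1 × 35.450 = 35.450
  H: 7 × 1.008 = 7.056
  N: 2 × 14.007 = 28.014
  O: 4 × 15.999 = 63.996
Sum: 8×12.011 + 1×35.450 + 7×1.008 + 2×14.007 + 4×15.999 = 230.604 → 230.60 g/mol.

230.60 g/mol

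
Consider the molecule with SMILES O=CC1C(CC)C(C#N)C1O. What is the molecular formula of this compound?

C8H11NO2

Walk through each heavy atom and fill implicit hydrogens from standard valence (C 4, N 3, O 2, S 2, halogen 1):
  atom 1: O, bond orders sum to 2 (valence 2) → 0 H
  atom 2: C, bond orders sum to 3 (valence 4) → 1 H
  atom 3: C, bond orders sum to 3 (valence 4) → 1 H
  atom 4: C, bond orders sum to 3 (valence 4) → 1 H
  atom 5: C, bond orders sum to 2 (valence 4) → 2 H
  atom 6: C, bond orders sum to 1 (valence 4) → 3 H
  atom 7: C, bond orders sum to 3 (valence 4) → 1 H
  atom 8: C, bond orders sum to 4 (valence 4) → 0 H
  atom 9: N, bond orders sum to 3 (valence 3) → 0 H
  atom 10: C, bond orders sum to 3 (valence 4) → 1 H
  atom 11: O, bond orders sum to 1 (valence 2) → 1 H
Totals → C:8, H:11, N:1, O:2.
In Hill order: C8H11NO2.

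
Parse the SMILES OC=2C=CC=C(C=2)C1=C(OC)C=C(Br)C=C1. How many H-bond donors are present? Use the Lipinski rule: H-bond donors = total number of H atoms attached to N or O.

1

Donors: find every N or O and count the H atoms it carries.
  atom 1 (O): bond orders sum to 1 → 1 H
  atom 10 (O): bond orders sum to 2 → 0 H
Lipinski HBD = 1.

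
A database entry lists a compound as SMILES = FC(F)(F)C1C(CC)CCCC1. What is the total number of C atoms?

Count every carbon token in the SMILES (each C, including those in ring-closure positions and inside branches).
Carbon count: 9.

9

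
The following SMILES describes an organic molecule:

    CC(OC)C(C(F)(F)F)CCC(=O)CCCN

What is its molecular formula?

C11H20F3NO2

Walk through each heavy atom and fill implicit hydrogens from standard valence (C 4, N 3, O 2, S 2, halogen 1):
  atom 1: C, bond orders sum to 1 (valence 4) → 3 H
  atom 2: C, bond orders sum to 3 (valence 4) → 1 H
  atom 3: O, bond orders sum to 2 (valence 2) → 0 H
  atom 4: C, bond orders sum to 1 (valence 4) → 3 H
  atom 5: C, bond orders sum to 3 (valence 4) → 1 H
  atom 6: C, bond orders sum to 4 (valence 4) → 0 H
  atom 7: F (halogen, monovalent) → 0 H
  atom 8: F (halogen, monovalent) → 0 H
  atom 9: F (halogen, monovalent) → 0 H
  atom 10: C, bond orders sum to 2 (valence 4) → 2 H
  atom 11: C, bond orders sum to 2 (valence 4) → 2 H
  atom 12: C, bond orders sum to 4 (valence 4) → 0 H
  atom 13: O, bond orders sum to 2 (valence 2) → 0 H
  atom 14: C, bond orders sum to 2 (valence 4) → 2 H
  atom 15: C, bond orders sum to 2 (valence 4) → 2 H
  atom 16: C, bond orders sum to 2 (valence 4) → 2 H
  atom 17: N, bond orders sum to 1 (valence 3) → 2 H
Totals → C:11, H:20, F:3, N:1, O:2.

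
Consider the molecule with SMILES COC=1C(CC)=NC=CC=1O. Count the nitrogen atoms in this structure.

1

Scan the SMILES for N atoms (remember two-letter symbols like Cl and Br are single atoms).
Nitrogen count: 1.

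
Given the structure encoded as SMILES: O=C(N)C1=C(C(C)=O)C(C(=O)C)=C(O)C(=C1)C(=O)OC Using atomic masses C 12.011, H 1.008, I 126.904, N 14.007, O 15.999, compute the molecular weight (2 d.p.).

First, the molecular formula is C13H13NO6 (counting implicit H from valence).
  C: 13 × 12.011 = 156.143
  H: 13 × 1.008 = 13.104
  N: 1 × 14.007 = 14.007
  O: 6 × 15.999 = 95.994
Sum: 13×12.011 + 13×1.008 + 1×14.007 + 6×15.999 = 279.248 → 279.25 g/mol.

279.25 g/mol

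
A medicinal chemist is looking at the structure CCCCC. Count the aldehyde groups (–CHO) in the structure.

Scan the SMILES for the aldehyde motif — none present.

0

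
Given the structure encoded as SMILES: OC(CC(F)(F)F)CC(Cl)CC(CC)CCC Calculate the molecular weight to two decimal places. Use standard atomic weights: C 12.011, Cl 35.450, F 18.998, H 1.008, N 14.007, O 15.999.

274.75 g/mol

First, the molecular formula is C12H22ClF3O (counting implicit H from valence).
  C: 12 × 12.011 = 144.132
  Cl: 1 × 35.450 = 35.450
  F: 3 × 18.998 = 56.994
  H: 22 × 1.008 = 22.176
  O: 1 × 15.999 = 15.999
Sum: 12×12.011 + 1×35.450 + 3×18.998 + 22×1.008 + 1×15.999 = 274.751 → 274.75 g/mol.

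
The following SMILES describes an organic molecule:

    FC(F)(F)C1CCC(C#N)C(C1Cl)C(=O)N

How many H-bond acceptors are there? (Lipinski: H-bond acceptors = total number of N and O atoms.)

N atoms: 2; O atoms: 1.
Lipinski HBA = 2 + 1 = 3.

3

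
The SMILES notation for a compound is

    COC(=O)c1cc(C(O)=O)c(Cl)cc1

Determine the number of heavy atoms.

Every atom symbol written in the SMILES (organic subset) is one heavy atom; implicit H are not written.
Heavy atoms by element → C:9, Cl:1, O:4.
Total: 14.

14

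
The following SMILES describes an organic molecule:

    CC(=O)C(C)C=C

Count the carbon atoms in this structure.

6

Count every carbon token in the SMILES (each C, including those in ring-closure positions and inside branches).
Carbon count: 6.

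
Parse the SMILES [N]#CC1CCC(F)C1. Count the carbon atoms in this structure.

Count every carbon token in the SMILES (each C, including those in ring-closure positions and inside branches).
Carbon count: 6.

6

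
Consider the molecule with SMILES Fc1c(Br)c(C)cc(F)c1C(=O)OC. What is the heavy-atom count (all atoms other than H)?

Every atom symbol written in the SMILES (organic subset) is one heavy atom; implicit H are not written.
Heavy atoms by element → Br:1, C:9, F:2, O:2.
Total: 14.

14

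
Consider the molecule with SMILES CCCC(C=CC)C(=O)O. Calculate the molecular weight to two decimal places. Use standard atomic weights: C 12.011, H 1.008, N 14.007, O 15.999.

First, the molecular formula is C8H14O2 (counting implicit H from valence).
  C: 8 × 12.011 = 96.088
  H: 14 × 1.008 = 14.112
  O: 2 × 15.999 = 31.998
Sum: 8×12.011 + 14×1.008 + 2×15.999 = 142.198 → 142.20 g/mol.

142.20 g/mol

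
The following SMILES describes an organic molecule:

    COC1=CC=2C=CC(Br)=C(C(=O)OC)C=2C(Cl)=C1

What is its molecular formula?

C13H10BrClO3

Walk through each heavy atom and fill implicit hydrogens from standard valence (C 4, N 3, O 2, S 2, halogen 1):
  atom 1: C, bond orders sum to 1 (valence 4) → 3 H
  atom 2: O, bond orders sum to 2 (valence 2) → 0 H
  atom 3: C, bond orders sum to 4 (valence 4) → 0 H
  atom 4: C, bond orders sum to 3 (valence 4) → 1 H
  atom 5: C, bond orders sum to 4 (valence 4) → 0 H
  atom 6: C, bond orders sum to 3 (valence 4) → 1 H
  atom 7: C, bond orders sum to 3 (valence 4) → 1 H
  atom 8: C, bond orders sum to 4 (valence 4) → 0 H
  atom 9: Br (halogen, monovalent) → 0 H
  atom 10: C, bond orders sum to 4 (valence 4) → 0 H
  atom 11: C, bond orders sum to 4 (valence 4) → 0 H
  atom 12: O, bond orders sum to 2 (valence 2) → 0 H
  atom 13: O, bond orders sum to 2 (valence 2) → 0 H
  atom 14: C, bond orders sum to 1 (valence 4) → 3 H
  atom 15: C, bond orders sum to 4 (valence 4) → 0 H
  atom 16: C, bond orders sum to 4 (valence 4) → 0 H
  atom 17: Cl (halogen, monovalent) → 0 H
  atom 18: C, bond orders sum to 3 (valence 4) → 1 H
Totals → C:13, H:10, Br:1, Cl:1, O:3.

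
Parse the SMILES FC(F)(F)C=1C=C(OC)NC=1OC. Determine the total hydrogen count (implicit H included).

Walk through each heavy atom and fill implicit hydrogens from standard valence (C 4, N 3, O 2, S 2, halogen 1):
  atom 1: F (halogen, monovalent) → 0 H
  atom 2: C, bond orders sum to 4 (valence 4) → 0 H
  atom 3: F (halogen, monovalent) → 0 H
  atom 4: F (halogen, monovalent) → 0 H
  atom 5: C, bond orders sum to 4 (valence 4) → 0 H
  atom 6: C, bond orders sum to 3 (valence 4) → 1 H
  atom 7: C, bond orders sum to 4 (valence 4) → 0 H
  atom 8: O, bond orders sum to 2 (valence 2) → 0 H
  atom 9: C, bond orders sum to 1 (valence 4) → 3 H
  atom 10: N, bond orders sum to 2 (valence 3) → 1 H
  atom 11: C, bond orders sum to 4 (valence 4) → 0 H
  atom 12: O, bond orders sum to 2 (valence 2) → 0 H
  atom 13: C, bond orders sum to 1 (valence 4) → 3 H
Total hydrogens: 8.

8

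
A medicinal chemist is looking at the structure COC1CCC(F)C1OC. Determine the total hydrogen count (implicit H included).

Walk through each heavy atom and fill implicit hydrogens from standard valence (C 4, N 3, O 2, S 2, halogen 1):
  atom 1: C, bond orders sum to 1 (valence 4) → 3 H
  atom 2: O, bond orders sum to 2 (valence 2) → 0 H
  atom 3: C, bond orders sum to 3 (valence 4) → 1 H
  atom 4: C, bond orders sum to 2 (valence 4) → 2 H
  atom 5: C, bond orders sum to 2 (valence 4) → 2 H
  atom 6: C, bond orders sum to 3 (valence 4) → 1 H
  atom 7: F (halogen, monovalent) → 0 H
  atom 8: C, bond orders sum to 3 (valence 4) → 1 H
  atom 9: O, bond orders sum to 2 (valence 2) → 0 H
  atom 10: C, bond orders sum to 1 (valence 4) → 3 H
Total hydrogens: 13.

13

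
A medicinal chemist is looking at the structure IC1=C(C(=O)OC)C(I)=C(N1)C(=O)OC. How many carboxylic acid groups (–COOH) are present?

0

Scan the SMILES for the carboxylic acid motif — none present.
Groups that are present: 2 ester.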